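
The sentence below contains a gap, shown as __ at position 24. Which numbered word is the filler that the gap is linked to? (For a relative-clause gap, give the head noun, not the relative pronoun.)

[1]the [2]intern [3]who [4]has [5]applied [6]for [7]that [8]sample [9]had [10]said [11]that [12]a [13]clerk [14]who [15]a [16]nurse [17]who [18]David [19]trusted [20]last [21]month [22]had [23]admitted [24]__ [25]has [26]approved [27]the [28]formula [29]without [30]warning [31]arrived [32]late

The gap at 24 is the subject of "approved", inside a relative clause.
The relative pronoun is "who" (word 14); it is bound by the head noun immediately before it.
Its filler is the head noun "clerk", at word 13.

13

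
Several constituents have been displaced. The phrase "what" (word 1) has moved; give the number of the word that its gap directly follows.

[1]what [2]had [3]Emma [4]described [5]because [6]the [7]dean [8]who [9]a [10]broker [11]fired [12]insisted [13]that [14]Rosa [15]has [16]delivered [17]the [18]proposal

The displaced element is "what" (word 1).
It functions as the direct object of "described", so the gap sits immediately after word 4 ("described").
Base order: Emma had described what because the dean who a broker fired insisted that Rosa has delivered the proposal.

4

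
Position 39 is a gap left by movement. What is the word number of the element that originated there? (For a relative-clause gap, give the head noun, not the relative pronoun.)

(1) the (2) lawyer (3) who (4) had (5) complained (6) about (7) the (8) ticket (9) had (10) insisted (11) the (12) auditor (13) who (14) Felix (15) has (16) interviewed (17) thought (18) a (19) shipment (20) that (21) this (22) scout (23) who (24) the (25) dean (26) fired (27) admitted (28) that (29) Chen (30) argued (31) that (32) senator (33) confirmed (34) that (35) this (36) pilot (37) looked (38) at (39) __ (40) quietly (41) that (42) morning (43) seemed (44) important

The gap at 39 is the prepositional object of "looked", inside a relative clause.
The relative pronoun is "that" (word 20); it is bound by the head noun immediately before it.
Its filler is the head noun "shipment", at word 19.

19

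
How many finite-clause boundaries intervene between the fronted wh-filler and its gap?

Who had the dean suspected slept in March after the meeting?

"who" is extracted from the subject of "slept".
Boundaries crossed, outermost first: [Ø] — 1 in total.

1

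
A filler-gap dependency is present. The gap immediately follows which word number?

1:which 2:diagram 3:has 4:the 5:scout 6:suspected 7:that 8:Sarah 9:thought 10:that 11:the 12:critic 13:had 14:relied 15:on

The displaced element is "which diagram" (word 2).
It is linked across 2 clause boundaries (that → that).
It functions as the object of the preposition "on" of "relied", so the gap sits immediately after word 15 ("on").
Base order: The scout has suspected that Sarah thought that the critic had relied on which diagram.

15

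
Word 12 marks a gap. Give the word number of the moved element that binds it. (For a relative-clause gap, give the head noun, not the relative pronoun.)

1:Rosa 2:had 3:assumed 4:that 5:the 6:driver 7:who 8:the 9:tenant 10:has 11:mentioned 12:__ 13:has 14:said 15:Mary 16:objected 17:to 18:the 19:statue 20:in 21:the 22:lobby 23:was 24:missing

The gap at 12 is the subject of "said", inside a relative clause.
The relative pronoun is "who" (word 7); it is bound by the head noun immediately before it.
Its filler is the head noun "driver", at word 6.

6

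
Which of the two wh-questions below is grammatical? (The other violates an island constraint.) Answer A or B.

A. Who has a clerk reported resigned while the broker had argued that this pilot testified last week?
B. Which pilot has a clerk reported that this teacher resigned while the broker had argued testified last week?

In B, the wh-phrase is extracted from inside an adjunct island (introduced by "while"), which blocks movement.
In A, the extraction path crosses only that-complement boundaries, which are transparent.
So A is grammatical.

A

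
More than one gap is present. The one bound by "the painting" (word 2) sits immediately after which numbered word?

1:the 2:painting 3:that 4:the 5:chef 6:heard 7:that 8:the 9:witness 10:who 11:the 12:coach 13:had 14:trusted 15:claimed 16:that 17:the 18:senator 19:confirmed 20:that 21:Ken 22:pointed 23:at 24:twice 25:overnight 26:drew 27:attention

The displaced element is "the painting" (word 2).
It is linked across 3 clause boundaries (that → that → that).
It functions as the object of the preposition "at" of "pointed", so the gap sits immediately after word 23 ("at").
Base order: The chef heard that the witness who the coach had trusted claimed that the senator confirmed that Ken pointed at the painting twice overnight.

23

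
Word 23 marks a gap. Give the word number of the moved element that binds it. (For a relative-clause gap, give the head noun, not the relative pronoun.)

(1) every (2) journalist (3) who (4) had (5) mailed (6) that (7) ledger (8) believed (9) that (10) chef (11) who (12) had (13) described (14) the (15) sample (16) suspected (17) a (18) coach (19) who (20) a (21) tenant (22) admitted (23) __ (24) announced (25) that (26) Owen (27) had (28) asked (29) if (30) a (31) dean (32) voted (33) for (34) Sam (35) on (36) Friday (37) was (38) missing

The gap at 23 is the subject of "announced", inside a relative clause.
The relative pronoun is "who" (word 19); it is bound by the head noun immediately before it.
Its filler is the head noun "coach", at word 18.

18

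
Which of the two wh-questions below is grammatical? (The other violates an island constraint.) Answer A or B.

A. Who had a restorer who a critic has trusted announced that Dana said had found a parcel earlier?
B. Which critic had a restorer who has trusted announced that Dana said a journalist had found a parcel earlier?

In B, the wh-phrase is extracted from inside a complex-NP island (relative clause) (introduced by "who"), which blocks movement.
In A, the extraction path crosses only that-complement boundaries, which are transparent.
So A is grammatical.

A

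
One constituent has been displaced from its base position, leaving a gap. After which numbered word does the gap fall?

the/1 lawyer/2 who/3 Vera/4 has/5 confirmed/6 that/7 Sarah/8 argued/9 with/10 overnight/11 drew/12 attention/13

10

The displaced element is "the lawyer" (word 2).
It is linked across 1 clause boundary (that).
It functions as the object of the preposition "with" of "argued", so the gap sits immediately after word 10 ("with").
Base order: Vera has confirmed that Sarah argued with the lawyer overnight.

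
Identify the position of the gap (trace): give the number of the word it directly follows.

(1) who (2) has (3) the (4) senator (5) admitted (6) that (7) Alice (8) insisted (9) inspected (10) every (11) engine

8

The displaced element is "who" (word 1).
It is linked across 2 clause boundaries (that → Ø).
It functions as the subject of "inspected", so the gap sits immediately after word 8 ("insisted").
Base order: The senator has admitted that Alice insisted that who inspected every engine.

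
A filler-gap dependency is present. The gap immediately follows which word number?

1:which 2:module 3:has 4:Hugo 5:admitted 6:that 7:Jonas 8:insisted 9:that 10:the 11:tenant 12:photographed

12

The displaced element is "which module" (word 2).
It is linked across 2 clause boundaries (that → that).
It functions as the direct object of "photographed", so the gap sits immediately after word 12 ("photographed").
Base order: Hugo has admitted that Jonas insisted that the tenant photographed which module.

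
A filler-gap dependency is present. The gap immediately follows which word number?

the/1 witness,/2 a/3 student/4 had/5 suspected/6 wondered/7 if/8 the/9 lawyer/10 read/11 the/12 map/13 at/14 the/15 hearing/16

The displaced element is "the witness" (word 2).
It is linked across 1 clause boundary (Ø).
It functions as the subject of "wondered", so the gap sits immediately after word 6 ("suspected").
Base order: A student had suspected that the witness wondered if the lawyer read the map at the hearing.

6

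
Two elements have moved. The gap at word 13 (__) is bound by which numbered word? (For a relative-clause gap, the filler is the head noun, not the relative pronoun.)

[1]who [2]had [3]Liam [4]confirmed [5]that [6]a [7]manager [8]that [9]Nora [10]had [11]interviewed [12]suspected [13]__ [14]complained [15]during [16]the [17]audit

The marked gap is the subject of "complained".
Its filler is the fronted wh-phrase "who", at word 1.
(The other dependency links word 7 to a gap after word 11.)

1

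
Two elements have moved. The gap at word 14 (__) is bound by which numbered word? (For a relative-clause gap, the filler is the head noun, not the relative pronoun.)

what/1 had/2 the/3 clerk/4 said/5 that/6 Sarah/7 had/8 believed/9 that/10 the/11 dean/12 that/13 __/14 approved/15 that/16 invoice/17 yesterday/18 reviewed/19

The marked gap is inside the relative clause, the subject of "approved".
Its filler is the head noun "dean" (via "that"), at word 12.
(The other dependency links word 1 to a gap after word 19.)

12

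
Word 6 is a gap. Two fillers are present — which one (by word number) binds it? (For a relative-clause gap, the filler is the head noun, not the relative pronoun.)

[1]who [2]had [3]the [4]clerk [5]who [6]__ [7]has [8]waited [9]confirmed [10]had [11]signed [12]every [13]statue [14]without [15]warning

The marked gap is inside the relative clause, the subject of "waited".
Its filler is the head noun "clerk" (via "who"), at word 4.
(The other dependency links word 1 to a gap after word 9.)

4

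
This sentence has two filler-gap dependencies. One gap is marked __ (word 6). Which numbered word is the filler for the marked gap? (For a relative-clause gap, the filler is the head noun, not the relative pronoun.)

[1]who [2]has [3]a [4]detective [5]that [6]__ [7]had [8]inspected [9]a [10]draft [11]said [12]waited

The marked gap is inside the relative clause, the subject of "inspected".
Its filler is the head noun "detective" (via "that"), at word 4.
(The other dependency links word 1 to a gap after word 11.)

4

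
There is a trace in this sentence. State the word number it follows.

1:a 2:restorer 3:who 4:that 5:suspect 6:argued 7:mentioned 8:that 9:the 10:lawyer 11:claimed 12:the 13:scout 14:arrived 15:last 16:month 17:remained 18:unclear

6

The displaced element is "a restorer" (word 2).
It is linked across 1 clause boundary (Ø).
It functions as the subject of "mentioned", so the gap sits immediately after word 6 ("argued").
Base order: That suspect argued that a restorer mentioned that the lawyer claimed the scout arrived last month.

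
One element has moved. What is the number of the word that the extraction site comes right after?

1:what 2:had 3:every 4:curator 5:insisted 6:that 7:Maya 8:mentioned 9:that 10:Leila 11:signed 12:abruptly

11

The displaced element is "what" (word 1).
It is linked across 2 clause boundaries (that → that).
It functions as the direct object of "signed", so the gap sits immediately after word 11 ("signed").
Base order: Every curator had insisted that Maya mentioned that Leila signed what abruptly.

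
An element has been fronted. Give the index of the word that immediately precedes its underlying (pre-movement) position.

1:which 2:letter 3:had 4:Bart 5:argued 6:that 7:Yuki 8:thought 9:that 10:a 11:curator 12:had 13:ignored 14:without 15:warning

13

The displaced element is "which letter" (word 2).
It is linked across 2 clause boundaries (that → that).
It functions as the direct object of "ignored", so the gap sits immediately after word 13 ("ignored").
Base order: Bart had argued that Yuki thought that a curator had ignored which letter without warning.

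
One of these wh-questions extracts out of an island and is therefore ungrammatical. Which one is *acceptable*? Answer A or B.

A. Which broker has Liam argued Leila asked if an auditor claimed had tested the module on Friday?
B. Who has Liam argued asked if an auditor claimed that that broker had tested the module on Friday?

B

In A, the wh-phrase is extracted from inside a wh-island (introduced by "if"), which blocks movement.
In B, the extraction path crosses only that-complement boundaries, which are transparent.
So B is grammatical.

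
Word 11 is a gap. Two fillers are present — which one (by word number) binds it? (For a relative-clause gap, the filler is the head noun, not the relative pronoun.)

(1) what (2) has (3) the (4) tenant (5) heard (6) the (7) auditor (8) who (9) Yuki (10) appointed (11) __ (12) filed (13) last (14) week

The marked gap is inside the relative clause, the direct object of "appointed".
Its filler is the head noun "auditor" (via "who"), at word 7.
(The other dependency links word 1 to a gap after word 12.)

7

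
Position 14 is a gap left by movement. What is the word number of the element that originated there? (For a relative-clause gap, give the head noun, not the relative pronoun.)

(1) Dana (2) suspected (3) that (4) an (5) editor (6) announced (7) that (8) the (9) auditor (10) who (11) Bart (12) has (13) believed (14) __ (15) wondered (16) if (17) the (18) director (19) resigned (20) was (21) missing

9

The gap at 14 is the subject of "wondered", inside a relative clause.
The relative pronoun is "who" (word 10); it is bound by the head noun immediately before it.
Its filler is the head noun "auditor", at word 9.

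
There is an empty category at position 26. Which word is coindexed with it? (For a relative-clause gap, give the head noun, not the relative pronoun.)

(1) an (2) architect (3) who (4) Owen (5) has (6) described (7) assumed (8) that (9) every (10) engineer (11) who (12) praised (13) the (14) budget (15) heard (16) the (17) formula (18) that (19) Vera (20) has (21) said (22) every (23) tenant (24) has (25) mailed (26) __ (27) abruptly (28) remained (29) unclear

17

The gap at 26 is the object of "mailed", inside a relative clause.
The relative pronoun is "that" (word 18); it is bound by the head noun immediately before it.
Its filler is the head noun "formula", at word 17.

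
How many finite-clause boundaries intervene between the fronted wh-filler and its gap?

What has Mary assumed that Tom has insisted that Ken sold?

2

"what" is extracted from the object of "sold".
Boundaries crossed, outermost first: [that], [that] — 2 in total.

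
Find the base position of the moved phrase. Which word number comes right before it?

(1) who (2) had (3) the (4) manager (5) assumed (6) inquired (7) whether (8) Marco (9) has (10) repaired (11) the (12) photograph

The displaced element is "who" (word 1).
It is linked across 1 clause boundary (Ø).
It functions as the subject of "inquired", so the gap sits immediately after word 5 ("assumed").
Base order: The manager had assumed who inquired whether Marco has repaired the photograph.

5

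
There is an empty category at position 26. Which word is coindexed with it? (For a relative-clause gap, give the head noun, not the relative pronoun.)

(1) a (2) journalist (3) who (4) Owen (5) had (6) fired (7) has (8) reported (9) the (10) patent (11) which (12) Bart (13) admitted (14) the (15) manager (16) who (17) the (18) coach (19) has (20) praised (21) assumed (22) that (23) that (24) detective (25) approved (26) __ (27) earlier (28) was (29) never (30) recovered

The gap at 26 is the object of "approved", inside a relative clause.
The relative pronoun is "which" (word 11); it is bound by the head noun immediately before it.
Its filler is the head noun "patent", at word 10.

10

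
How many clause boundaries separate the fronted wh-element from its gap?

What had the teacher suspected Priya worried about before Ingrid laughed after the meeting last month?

"what" is extracted from the PP object of "worried".
Boundaries crossed, outermost first: [Ø] — 1 in total.

1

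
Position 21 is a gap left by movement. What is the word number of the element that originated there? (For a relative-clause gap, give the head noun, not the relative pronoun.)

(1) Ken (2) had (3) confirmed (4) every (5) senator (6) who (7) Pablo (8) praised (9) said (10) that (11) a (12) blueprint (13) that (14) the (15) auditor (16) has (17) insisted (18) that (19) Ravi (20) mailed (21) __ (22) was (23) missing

12

The gap at 21 is the object of "mailed", inside a relative clause.
The relative pronoun is "that" (word 13); it is bound by the head noun immediately before it.
Its filler is the head noun "blueprint", at word 12.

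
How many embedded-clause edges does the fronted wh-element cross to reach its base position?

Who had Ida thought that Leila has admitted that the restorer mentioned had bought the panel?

"who" is extracted from the subject of "bought".
Boundaries crossed, outermost first: [that], [that], [Ø] — 3 in total.

3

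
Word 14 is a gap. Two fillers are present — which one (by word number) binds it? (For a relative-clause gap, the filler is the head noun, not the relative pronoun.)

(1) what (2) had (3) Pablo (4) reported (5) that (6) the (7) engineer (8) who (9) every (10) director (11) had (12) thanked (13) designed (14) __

1

The marked gap is the direct object of "designed".
Its filler is the fronted wh-phrase "what", at word 1.
(The other dependency links word 7 to a gap after word 12.)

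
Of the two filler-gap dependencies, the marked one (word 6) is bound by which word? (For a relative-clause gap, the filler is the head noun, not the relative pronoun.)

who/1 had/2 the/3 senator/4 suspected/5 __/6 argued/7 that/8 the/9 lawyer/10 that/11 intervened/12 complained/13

The marked gap is the subject of "argued".
Its filler is the fronted wh-phrase "who", at word 1.
(The other dependency links word 10 to a gap after word 11.)

1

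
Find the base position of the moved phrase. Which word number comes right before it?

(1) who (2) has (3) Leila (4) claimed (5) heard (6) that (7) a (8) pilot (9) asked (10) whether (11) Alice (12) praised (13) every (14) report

4

The displaced element is "who" (word 1).
It is linked across 1 clause boundary (Ø).
It functions as the subject of "heard", so the gap sits immediately after word 4 ("claimed").
Base order: Leila has claimed that who heard that a pilot asked whether Alice praised every report.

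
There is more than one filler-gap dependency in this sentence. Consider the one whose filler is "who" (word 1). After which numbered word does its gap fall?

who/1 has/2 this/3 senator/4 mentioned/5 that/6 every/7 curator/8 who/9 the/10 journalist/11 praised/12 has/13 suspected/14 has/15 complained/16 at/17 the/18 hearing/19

14

The displaced element is "who" (word 1).
It is linked across 2 clause boundaries (that → Ø).
It functions as the subject of "complained", so the gap sits immediately after word 14 ("suspected").
Base order: This senator has mentioned that every curator who the journalist praised has suspected that who has complained at the hearing.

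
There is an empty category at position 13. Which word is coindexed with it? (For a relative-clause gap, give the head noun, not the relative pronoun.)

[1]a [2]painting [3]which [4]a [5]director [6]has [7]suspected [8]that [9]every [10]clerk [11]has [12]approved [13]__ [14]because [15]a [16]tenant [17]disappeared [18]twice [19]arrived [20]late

2

The gap at 13 is the object of "approved", inside a relative clause.
The relative pronoun is "which" (word 3); it is bound by the head noun immediately before it.
Its filler is the head noun "painting", at word 2.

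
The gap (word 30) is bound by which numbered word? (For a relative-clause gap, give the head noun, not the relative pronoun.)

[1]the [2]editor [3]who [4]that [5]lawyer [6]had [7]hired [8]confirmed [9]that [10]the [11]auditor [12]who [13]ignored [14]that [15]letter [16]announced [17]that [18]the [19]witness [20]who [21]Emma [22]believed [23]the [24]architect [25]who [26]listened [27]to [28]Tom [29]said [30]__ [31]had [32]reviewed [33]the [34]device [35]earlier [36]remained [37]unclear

The gap at 30 is the subject of "reviewed", inside a relative clause.
The relative pronoun is "who" (word 20); it is bound by the head noun immediately before it.
Its filler is the head noun "witness", at word 19.

19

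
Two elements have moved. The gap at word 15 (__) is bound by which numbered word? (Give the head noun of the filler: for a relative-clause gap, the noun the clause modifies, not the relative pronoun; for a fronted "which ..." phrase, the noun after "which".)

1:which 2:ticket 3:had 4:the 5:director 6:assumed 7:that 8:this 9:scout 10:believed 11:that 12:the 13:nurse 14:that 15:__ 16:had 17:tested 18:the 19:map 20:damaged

13

The marked gap is inside the relative clause, the subject of "tested".
Its filler is the head noun "nurse" (via "that"), at word 13.
(The other dependency links word 2 to a gap after word 20.)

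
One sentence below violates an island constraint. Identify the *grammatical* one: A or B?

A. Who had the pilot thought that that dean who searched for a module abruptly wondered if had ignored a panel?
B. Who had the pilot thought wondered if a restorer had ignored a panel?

B

In A, the wh-phrase is extracted from inside a wh-island (introduced by "if"), which blocks movement.
In B, the extraction path crosses only that-complement boundaries, which are transparent.
So B is grammatical.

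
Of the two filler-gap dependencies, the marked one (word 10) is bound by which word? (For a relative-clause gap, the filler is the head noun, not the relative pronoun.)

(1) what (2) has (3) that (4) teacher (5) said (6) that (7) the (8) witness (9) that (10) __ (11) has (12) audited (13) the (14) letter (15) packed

The marked gap is inside the relative clause, the subject of "audited".
Its filler is the head noun "witness" (via "that"), at word 8.
(The other dependency links word 1 to a gap after word 15.)

8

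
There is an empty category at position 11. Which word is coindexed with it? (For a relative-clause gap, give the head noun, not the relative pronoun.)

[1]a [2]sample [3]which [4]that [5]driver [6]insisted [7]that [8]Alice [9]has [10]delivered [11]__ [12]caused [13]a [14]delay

The gap at 11 is the object of "delivered", inside a relative clause.
The relative pronoun is "which" (word 3); it is bound by the head noun immediately before it.
Its filler is the head noun "sample", at word 2.

2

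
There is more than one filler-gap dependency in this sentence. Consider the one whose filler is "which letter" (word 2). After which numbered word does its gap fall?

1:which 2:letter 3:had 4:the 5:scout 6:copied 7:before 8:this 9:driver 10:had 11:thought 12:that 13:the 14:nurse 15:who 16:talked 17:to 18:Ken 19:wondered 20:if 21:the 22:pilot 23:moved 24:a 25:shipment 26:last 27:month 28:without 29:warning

6

The displaced element is "which letter" (word 2).
It functions as the direct object of "copied", so the gap sits immediately after word 6 ("copied").
Base order: The scout had copied which letter before this driver had thought that the nurse who talked to Ken wondered if the pilot moved a shipment last month without warning.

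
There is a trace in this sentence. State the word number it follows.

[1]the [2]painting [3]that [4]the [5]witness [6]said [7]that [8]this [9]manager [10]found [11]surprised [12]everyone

The displaced element is "the painting" (word 2).
It is linked across 1 clause boundary (that).
It functions as the direct object of "found", so the gap sits immediately after word 10 ("found").
Base order: The witness said that this manager found the painting.

10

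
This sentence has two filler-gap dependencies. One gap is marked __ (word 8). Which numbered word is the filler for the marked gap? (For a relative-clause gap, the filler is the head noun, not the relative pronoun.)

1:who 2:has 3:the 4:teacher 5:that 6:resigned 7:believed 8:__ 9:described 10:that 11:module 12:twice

1

The marked gap is the subject of "described".
Its filler is the fronted wh-phrase "who", at word 1.
(The other dependency links word 4 to a gap after word 5.)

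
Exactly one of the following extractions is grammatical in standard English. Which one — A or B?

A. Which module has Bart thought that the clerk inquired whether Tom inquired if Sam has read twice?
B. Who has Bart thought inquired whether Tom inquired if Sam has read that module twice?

In A, the wh-phrase is extracted from inside a wh-island (introduced by "whether"), which blocks movement.
In B, the extraction path crosses only that-complement boundaries, which are transparent.
So B is grammatical.

B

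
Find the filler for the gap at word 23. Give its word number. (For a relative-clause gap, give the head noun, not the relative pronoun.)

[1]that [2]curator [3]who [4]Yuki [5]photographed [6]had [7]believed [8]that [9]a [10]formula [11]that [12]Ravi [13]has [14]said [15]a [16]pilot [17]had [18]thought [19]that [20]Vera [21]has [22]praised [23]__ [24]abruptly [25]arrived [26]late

10

The gap at 23 is the object of "praised", inside a relative clause.
The relative pronoun is "that" (word 11); it is bound by the head noun immediately before it.
Its filler is the head noun "formula", at word 10.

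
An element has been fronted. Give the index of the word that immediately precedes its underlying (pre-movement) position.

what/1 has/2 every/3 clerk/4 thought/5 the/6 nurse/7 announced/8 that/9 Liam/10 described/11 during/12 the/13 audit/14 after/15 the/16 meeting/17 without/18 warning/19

The displaced element is "what" (word 1).
It is linked across 2 clause boundaries (Ø → that).
It functions as the direct object of "described", so the gap sits immediately after word 11 ("described").
Base order: Every clerk has thought the nurse announced that Liam described what during the audit after the meeting without warning.

11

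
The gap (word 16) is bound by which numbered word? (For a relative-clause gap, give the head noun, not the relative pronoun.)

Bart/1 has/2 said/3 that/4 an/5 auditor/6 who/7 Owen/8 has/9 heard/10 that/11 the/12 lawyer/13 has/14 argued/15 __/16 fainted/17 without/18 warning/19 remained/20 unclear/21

The gap at 16 is the subject of "fainted", inside a relative clause.
The relative pronoun is "who" (word 7); it is bound by the head noun immediately before it.
Its filler is the head noun "auditor", at word 6.

6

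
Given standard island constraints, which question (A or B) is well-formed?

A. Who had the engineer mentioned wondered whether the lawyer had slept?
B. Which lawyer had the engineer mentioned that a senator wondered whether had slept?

In B, the wh-phrase is extracted from inside a wh-island (introduced by "whether"), which blocks movement.
In A, the extraction path crosses only that-complement boundaries, which are transparent.
So A is grammatical.

A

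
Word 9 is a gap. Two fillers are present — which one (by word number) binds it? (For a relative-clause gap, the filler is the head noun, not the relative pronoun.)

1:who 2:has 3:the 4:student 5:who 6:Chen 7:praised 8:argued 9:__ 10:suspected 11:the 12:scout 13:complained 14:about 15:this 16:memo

1

The marked gap is the subject of "suspected".
Its filler is the fronted wh-phrase "who", at word 1.
(The other dependency links word 4 to a gap after word 7.)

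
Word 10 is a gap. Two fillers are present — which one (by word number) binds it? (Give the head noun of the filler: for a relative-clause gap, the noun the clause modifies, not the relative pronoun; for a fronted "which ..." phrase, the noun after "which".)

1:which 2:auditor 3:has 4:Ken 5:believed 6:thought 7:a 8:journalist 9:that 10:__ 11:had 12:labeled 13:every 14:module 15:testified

8

The marked gap is inside the relative clause, the subject of "labeled".
Its filler is the head noun "journalist" (via "that"), at word 8.
(The other dependency links word 2 to a gap after word 5.)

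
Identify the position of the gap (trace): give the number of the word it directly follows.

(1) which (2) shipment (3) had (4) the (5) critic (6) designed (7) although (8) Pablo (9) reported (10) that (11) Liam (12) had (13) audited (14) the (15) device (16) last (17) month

The displaced element is "which shipment" (word 2).
It functions as the direct object of "designed", so the gap sits immediately after word 6 ("designed").
Base order: The critic had designed which shipment although Pablo reported that Liam had audited the device last month.

6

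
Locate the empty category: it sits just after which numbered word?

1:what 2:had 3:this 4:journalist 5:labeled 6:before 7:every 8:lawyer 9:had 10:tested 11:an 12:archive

5

The displaced element is "what" (word 1).
It functions as the direct object of "labeled", so the gap sits immediately after word 5 ("labeled").
Base order: This journalist had labeled what before every lawyer had tested an archive.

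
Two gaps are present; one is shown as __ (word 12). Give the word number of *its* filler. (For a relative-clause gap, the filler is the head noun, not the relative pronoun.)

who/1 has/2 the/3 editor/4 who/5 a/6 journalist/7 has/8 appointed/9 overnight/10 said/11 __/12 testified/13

The marked gap is the subject of "testified".
Its filler is the fronted wh-phrase "who", at word 1.
(The other dependency links word 4 to a gap after word 9.)

1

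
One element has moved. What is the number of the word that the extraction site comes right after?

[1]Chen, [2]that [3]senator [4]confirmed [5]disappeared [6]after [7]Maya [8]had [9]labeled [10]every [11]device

4

The displaced element is "Chen" (word 1).
It is linked across 1 clause boundary (Ø).
It functions as the subject of "disappeared", so the gap sits immediately after word 4 ("confirmed").
Base order: That senator confirmed that Chen disappeared after Maya had labeled every device.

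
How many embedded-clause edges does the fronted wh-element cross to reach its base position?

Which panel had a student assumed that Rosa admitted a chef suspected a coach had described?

3

"which panel" is extracted from the object of "described".
Boundaries crossed, outermost first: [that], [Ø], [Ø] — 3 in total.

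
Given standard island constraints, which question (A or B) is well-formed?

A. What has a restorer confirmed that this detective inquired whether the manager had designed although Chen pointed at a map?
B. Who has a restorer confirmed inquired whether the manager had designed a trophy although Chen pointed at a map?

In A, the wh-phrase is extracted from inside a wh-island (introduced by "whether"), which blocks movement.
In B, the extraction path crosses only that-complement boundaries, which are transparent.
So B is grammatical.

B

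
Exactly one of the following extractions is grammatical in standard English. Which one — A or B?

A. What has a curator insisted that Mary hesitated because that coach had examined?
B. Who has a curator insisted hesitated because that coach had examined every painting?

B

In A, the wh-phrase is extracted from inside an adjunct island (introduced by "because"), which blocks movement.
In B, the extraction path crosses only that-complement boundaries, which are transparent.
So B is grammatical.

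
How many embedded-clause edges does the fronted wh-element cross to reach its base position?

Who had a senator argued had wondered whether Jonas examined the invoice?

"who" is extracted from the subject of "wondered".
Boundaries crossed, outermost first: [Ø] — 1 in total.

1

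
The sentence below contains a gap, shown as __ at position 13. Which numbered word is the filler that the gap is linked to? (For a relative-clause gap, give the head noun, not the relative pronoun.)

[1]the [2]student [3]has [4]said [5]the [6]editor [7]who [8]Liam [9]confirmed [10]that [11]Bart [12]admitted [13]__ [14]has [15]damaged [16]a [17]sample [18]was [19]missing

The gap at 13 is the subject of "damaged", inside a relative clause.
The relative pronoun is "who" (word 7); it is bound by the head noun immediately before it.
Its filler is the head noun "editor", at word 6.

6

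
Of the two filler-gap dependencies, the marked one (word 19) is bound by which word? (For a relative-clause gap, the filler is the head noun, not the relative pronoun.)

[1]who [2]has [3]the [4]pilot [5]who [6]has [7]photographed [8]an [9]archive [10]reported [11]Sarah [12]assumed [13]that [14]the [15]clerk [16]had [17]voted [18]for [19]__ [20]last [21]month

1

The marked gap is the object of the preposition "for" of "voted".
Its filler is the fronted wh-phrase "who", at word 1.
(The other dependency links word 4 to a gap after word 5.)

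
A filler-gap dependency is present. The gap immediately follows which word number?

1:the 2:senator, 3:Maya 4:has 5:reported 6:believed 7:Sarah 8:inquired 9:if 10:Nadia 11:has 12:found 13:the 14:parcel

5

The displaced element is "the senator" (word 2).
It is linked across 1 clause boundary (Ø).
It functions as the subject of "believed", so the gap sits immediately after word 5 ("reported").
Base order: Maya has reported that the senator believed Sarah inquired if Nadia has found the parcel.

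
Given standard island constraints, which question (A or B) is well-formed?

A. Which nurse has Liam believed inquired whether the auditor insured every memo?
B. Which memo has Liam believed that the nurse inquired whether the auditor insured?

A

In B, the wh-phrase is extracted from inside a wh-island (introduced by "whether"), which blocks movement.
In A, the extraction path crosses only that-complement boundaries, which are transparent.
So A is grammatical.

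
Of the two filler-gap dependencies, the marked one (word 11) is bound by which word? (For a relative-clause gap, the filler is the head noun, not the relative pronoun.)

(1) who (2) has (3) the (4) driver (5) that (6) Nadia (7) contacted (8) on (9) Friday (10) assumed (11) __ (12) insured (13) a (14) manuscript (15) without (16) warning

The marked gap is the subject of "insured".
Its filler is the fronted wh-phrase "who", at word 1.
(The other dependency links word 4 to a gap after word 7.)

1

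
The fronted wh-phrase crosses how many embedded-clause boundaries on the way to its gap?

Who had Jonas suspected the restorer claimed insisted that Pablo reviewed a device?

"who" is extracted from the subject of "insisted".
Boundaries crossed, outermost first: [Ø], [Ø] — 2 in total.

2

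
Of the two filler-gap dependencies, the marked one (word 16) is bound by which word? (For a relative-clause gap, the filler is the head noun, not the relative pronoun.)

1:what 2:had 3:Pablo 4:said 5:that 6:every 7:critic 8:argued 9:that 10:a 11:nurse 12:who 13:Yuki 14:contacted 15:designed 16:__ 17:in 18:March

The marked gap is the direct object of "designed".
Its filler is the fronted wh-phrase "what", at word 1.
(The other dependency links word 11 to a gap after word 14.)

1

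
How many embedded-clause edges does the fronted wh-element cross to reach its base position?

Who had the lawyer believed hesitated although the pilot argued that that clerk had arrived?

1

"who" is extracted from the subject of "hesitated".
Boundaries crossed, outermost first: [Ø] — 1 in total.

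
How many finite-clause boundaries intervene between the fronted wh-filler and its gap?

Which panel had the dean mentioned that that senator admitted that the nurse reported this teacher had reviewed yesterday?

3

"which panel" is extracted from the object of "reviewed".
Boundaries crossed, outermost first: [that], [that], [Ø] — 3 in total.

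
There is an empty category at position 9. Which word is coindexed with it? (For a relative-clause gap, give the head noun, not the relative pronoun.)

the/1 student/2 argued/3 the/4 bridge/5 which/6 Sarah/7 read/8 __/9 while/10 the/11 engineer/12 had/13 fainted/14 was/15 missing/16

The gap at 9 is the object of "read", inside a relative clause.
The relative pronoun is "which" (word 6); it is bound by the head noun immediately before it.
Its filler is the head noun "bridge", at word 5.

5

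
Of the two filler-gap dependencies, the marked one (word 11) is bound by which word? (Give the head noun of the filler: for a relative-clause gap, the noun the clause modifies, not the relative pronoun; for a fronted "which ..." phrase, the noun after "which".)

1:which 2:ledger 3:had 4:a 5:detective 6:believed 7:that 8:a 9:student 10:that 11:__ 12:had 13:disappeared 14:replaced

The marked gap is inside the relative clause, the subject of "disappeared".
Its filler is the head noun "student" (via "that"), at word 9.
(The other dependency links word 2 to a gap after word 14.)

9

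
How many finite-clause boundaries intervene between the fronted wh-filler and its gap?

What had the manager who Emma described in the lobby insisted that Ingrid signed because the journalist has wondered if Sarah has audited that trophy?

"what" is extracted from the object of "signed".
Boundaries crossed, outermost first: [that] — 1 in total.

1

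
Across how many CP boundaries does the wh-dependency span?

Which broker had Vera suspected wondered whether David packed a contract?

"which broker" is extracted from the subject of "wondered".
Boundaries crossed, outermost first: [Ø] — 1 in total.

1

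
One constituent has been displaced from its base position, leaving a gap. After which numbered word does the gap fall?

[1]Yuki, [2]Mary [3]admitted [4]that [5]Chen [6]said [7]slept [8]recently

The displaced element is "Yuki" (word 1).
It is linked across 2 clause boundaries (that → Ø).
It functions as the subject of "slept", so the gap sits immediately after word 6 ("said").
Base order: Mary admitted that Chen said Yuki slept recently.

6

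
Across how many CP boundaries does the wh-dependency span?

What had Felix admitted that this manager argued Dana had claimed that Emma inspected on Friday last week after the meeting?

3

"what" is extracted from the object of "inspected".
Boundaries crossed, outermost first: [that], [Ø], [that] — 3 in total.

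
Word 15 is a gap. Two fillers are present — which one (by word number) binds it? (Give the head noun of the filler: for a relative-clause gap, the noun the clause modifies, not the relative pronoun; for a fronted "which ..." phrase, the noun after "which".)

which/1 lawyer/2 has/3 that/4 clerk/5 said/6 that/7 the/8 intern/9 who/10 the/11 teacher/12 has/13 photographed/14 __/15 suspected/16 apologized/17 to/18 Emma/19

9

The marked gap is inside the relative clause, the direct object of "photographed".
Its filler is the head noun "intern" (via "who"), at word 9.
(The other dependency links word 2 to a gap after word 16.)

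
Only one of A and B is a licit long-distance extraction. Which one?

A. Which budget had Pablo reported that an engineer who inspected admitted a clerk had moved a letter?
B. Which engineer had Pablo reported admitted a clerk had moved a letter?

B

In A, the wh-phrase is extracted from inside a complex-NP island (relative clause) (introduced by "who"), which blocks movement.
In B, the extraction path crosses only that-complement boundaries, which are transparent.
So B is grammatical.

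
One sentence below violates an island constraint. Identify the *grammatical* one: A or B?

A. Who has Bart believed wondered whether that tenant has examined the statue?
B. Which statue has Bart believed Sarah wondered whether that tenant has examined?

In B, the wh-phrase is extracted from inside a wh-island (introduced by "whether"), which blocks movement.
In A, the extraction path crosses only that-complement boundaries, which are transparent.
So A is grammatical.

A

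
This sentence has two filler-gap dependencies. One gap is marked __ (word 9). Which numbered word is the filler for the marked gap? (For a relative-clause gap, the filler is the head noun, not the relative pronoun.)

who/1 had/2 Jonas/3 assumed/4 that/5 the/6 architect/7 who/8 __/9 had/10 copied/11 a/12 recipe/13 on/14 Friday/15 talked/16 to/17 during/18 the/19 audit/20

The marked gap is inside the relative clause, the subject of "copied".
Its filler is the head noun "architect" (via "who"), at word 7.
(The other dependency links word 1 to a gap after word 17.)

7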